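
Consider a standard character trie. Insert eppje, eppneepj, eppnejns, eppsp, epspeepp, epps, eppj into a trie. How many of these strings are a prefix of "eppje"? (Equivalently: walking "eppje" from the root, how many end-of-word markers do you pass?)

Walk "eppje" from the root; an end-of-word marker is hit whenever a stored word is a prefix of "eppje".
Prefixes of the query that are stored words: "eppj", "eppje"
Count: 2

2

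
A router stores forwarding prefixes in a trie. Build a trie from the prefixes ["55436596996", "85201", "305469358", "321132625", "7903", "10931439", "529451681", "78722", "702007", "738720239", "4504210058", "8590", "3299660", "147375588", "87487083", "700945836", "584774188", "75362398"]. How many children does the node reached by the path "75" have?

1

Follow the path "75" to its node, then look at its outgoing edges.
Distinct next characters after "75": 3.
That node has 1 child edge.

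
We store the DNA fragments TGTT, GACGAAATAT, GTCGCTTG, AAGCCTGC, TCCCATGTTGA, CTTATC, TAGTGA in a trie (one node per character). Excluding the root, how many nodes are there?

50

Trace insertions, counting only characters that open a new branch:
  "TGTT" → 4 new (T, G, T, T)
  "GACGAAATAT" → 10 new (G, A, C, G, A, A, A, T, A, T)
  "GTCGCTTG" → prefix "G" already present; 7 new (T, C, G, C, T, T, G)
  "AAGCCTGC" → 8 new (A, A, G, C, C, T, G, C)
  "TCCCATGTTGA" → prefix "T" already present; 10 new (C, C, C, A, T, G, T, T, G, A)
  "CTTATC" → 6 new (C, T, T, A, T, C)
  "TAGTGA" → prefix "T" already present; 5 new (A, G, T, G, A)
Total nodes = 4 + 10 + 7 + 8 + 10 + 6 + 5 = 50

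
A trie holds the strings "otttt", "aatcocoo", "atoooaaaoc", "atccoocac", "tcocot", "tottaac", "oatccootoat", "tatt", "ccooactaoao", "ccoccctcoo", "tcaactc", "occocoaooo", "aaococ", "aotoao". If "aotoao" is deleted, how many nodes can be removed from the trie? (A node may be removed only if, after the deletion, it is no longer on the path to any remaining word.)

A node on "aotoao"'s path can go only if nothing else ends at it or branches off below it.
The suffix "otoao" (5 nodes) is used only by "aotoao"; the node for "a" still has the child "a", so pruning stops there.
Nodes removed: 5

5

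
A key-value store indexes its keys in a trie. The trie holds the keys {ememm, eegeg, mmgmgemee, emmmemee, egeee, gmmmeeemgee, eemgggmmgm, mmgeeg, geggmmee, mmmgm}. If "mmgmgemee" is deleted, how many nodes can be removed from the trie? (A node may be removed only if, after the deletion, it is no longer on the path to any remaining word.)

6

After clearing the end-marker at "mmgmgemee", prune upward until reaching a node still needed by another word.
The suffix "mgemee" (6 nodes) is used only by "mmgmgemee"; the node for "mmg" still has the child "e", so pruning stops there.
Nodes removed: 6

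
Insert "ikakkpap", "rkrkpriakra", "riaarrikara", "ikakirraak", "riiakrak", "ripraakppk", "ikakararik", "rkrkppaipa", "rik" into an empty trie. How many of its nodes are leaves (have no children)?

9

Leaves are exactly the stored words that no other stored word extends.
Those words: "ikakararik", "ikakirraak", "ikakkpap", "riaarrikara", "riiakrak", "rik", "ripraakppk", "rkrkppaipa", "rkrkpriakra"
Leaf count: 9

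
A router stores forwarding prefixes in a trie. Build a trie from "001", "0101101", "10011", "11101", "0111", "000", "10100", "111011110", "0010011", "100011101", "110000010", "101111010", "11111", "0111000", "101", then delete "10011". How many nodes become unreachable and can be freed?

2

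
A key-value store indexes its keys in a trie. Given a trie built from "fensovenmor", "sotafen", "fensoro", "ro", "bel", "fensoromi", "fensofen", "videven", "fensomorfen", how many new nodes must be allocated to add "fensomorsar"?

3

Walking "fensomorsar" from the root, the first 8 characters ("fensomor") follow existing edges; "s" is the first miss.
So 11 − 8 = 3 new nodes.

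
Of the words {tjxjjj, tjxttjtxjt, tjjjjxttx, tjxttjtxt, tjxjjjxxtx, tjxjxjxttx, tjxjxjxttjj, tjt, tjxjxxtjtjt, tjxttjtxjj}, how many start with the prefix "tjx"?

8

Traverse to the node for "tjx", then collect every word in that subtree.
Words under "tjx": tjxjjj, tjxjjjxxtx, tjxjxjxttjj, tjxjxjxttx, tjxjxxtjtjt, tjxttjtxjj, tjxttjtxjt, tjxttjtxt
Count: 8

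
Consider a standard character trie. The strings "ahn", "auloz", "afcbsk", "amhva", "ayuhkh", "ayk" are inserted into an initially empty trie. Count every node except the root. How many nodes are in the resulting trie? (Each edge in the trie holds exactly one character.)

For each word, the new-node count is its length minus the longest prefix already in the trie:
  "ahn" → 3 new (a, h, n)
  "auloz" → prefix "a" already present; 4 new (u, l, o, z)
  "afcbsk" → prefix "a" already present; 5 new (f, c, b, s, k)
  "amhva" → prefix "a" already present; 4 new (m, h, v, a)
  "ayuhkh" → prefix "a" already present; 5 new (y, u, h, k, h)
  "ayk" → prefix "ay" already present; 1 new (k)
Total nodes = 3 + 4 + 5 + 4 + 5 + 1 = 22

22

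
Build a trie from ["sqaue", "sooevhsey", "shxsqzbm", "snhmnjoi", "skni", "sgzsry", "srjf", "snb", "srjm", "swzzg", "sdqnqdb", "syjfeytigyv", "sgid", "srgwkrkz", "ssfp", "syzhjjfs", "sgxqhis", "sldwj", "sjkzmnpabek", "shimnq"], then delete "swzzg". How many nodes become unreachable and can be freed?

4

After clearing the end-marker at "swzzg", prune upward until reaching a node still needed by another word.
The suffix "wzzg" (4 nodes) is used only by "swzzg"; the node for "s" still has the child "q", so pruning stops there.
Nodes removed: 4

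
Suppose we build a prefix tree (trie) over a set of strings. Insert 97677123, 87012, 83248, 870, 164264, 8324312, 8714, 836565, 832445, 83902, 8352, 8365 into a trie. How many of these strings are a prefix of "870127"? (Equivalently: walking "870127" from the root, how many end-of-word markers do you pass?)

Traverse "870127" character by character; count nodes along the way that are marked as word ends.
Prefixes of the query that are stored words: "870", "87012"
Count: 2

2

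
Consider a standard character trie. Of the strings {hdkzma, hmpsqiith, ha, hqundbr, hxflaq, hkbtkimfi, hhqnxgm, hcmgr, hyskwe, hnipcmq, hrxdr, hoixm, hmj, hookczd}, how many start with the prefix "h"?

Traverse to the node for "h", then collect every word in that subtree.
Matches: "ha", "hcmgr", "hdkzma", "hhqnxgm", "hkbtkimfi", "hmj", "hmpsqiith", "hnipcmq", "hoixm", "hookczd", "hqundbr", "hrxdr", "hxflaq", "hyskwe"
Count: 14

14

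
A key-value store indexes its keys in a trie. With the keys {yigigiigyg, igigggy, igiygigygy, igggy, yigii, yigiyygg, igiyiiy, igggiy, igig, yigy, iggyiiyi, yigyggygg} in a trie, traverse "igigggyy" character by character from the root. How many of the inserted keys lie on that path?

Walk "igigggyy" from the root; an end-of-word marker is hit whenever a stored word is a prefix of "igigggyy".
Prefixes of the query that are stored words: "igig", "igigggy"
Count: 2

2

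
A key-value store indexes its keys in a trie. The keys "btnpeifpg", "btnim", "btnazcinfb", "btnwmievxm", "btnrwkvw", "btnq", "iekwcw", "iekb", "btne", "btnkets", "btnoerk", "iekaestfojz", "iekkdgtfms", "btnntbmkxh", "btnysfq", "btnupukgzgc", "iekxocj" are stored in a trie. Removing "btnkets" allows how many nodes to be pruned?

After clearing the end-marker at "btnkets", prune upward until reaching a node still needed by another word.
The suffix "kets" (4 nodes) is used only by "btnkets"; the node for "btn" still has the child "p", so pruning stops there.
Nodes removed: 4

4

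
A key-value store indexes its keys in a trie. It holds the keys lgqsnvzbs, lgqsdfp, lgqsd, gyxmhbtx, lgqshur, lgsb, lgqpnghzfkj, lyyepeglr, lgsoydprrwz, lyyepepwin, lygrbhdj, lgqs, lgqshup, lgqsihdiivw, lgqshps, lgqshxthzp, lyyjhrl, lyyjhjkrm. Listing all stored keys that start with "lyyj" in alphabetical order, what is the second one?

lyyjhrl

DFS of the "lyyj" subtree visits, in order: "lyyjhjkrm", "lyyjhrl"
Position 2: lyyjhrl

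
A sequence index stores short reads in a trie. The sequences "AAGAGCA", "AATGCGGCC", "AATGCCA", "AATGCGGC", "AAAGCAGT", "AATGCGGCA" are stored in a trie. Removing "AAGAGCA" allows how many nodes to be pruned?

Walk "AAGAGCA" from the leaf back toward the root, removing each node that no remaining word uses.
The suffix "GAGCA" (5 nodes) is used only by "AAGAGCA"; the node for "AA" still has the child "T", so pruning stops there.
Nodes removed: 5

5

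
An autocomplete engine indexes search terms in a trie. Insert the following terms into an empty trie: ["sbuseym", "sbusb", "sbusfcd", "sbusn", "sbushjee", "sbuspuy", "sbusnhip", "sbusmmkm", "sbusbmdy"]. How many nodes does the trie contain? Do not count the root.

Count nodes per top-level branch (shared prefixes stored once):
  's'-branch (sbusb, sbusbmdy, sbuseym, sbusfcd, sbushjee, sbusmmkm, sbusn, sbusnhip, sbuspuy): 29 nodes
Sum: 29

29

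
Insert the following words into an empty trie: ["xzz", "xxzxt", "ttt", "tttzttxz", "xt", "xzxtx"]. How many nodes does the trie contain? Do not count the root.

Trace insertions, counting only characters that open a new branch:
  "xzz" → 3 new (x, z, z)
  "xxzxt" → prefix "x" already present; 4 new (x, z, x, t)
  "ttt" → 3 new (t, t, t)
  "tttzttxz" → prefix "ttt" already present; 5 new (z, t, t, x, z)
  "xt" → prefix "x" already present; 1 new (t)
  "xzxtx" → prefix "xz" already present; 3 new (x, t, x)
Total nodes = 3 + 4 + 3 + 5 + 1 + 3 = 19

19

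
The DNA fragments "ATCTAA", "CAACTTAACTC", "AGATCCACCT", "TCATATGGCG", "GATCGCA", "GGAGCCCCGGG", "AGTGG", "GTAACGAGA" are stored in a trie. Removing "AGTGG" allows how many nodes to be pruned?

After clearing the end-marker at "AGTGG", prune upward until reaching a node still needed by another word.
The suffix "TGG" (3 nodes) is used only by "AGTGG"; the node for "AG" still has the child "A", so pruning stops there.
Nodes removed: 3

3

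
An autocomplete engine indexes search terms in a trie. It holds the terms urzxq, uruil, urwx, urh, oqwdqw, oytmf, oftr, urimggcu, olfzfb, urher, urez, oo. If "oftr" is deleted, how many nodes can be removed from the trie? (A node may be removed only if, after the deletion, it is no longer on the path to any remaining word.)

A node on "oftr"'s path can go only if nothing else ends at it or branches off below it.
The suffix "ftr" (3 nodes) is used only by "oftr"; the node for "o" still has the child "q", so pruning stops there.
Nodes removed: 3

3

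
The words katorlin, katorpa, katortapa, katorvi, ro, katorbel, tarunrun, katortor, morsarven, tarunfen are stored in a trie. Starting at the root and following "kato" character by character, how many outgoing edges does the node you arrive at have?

1

The children of the "kato" node are the distinct next characters among strings starting with "kato".
Characters that immediately follow "kato" among the stored strings: {r}.
That node has 1 child edge.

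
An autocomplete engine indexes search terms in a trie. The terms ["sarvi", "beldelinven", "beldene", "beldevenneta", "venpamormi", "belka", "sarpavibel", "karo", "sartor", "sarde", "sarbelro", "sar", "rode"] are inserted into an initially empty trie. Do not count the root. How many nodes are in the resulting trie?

62

Count nodes per top-level branch (shared prefixes stored once):
  'b'-branch (beldelinven, beldene, beldevenneta, belka): 22 nodes
  'k'-branch (karo): 4 nodes
  'r'-branch (rode): 4 nodes
  's'-branch (sar, sarbelro, sarde, sarpavibel, sartor, sarvi): 22 nodes
  'v'-branch (venpamormi): 10 nodes
Sum: 62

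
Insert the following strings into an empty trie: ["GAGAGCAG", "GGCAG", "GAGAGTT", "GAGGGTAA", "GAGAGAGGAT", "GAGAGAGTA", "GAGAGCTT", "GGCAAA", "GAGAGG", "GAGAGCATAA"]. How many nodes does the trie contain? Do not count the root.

34

Trie structure (* marks end of a word):
(root)
└─ G
   ├─ A
   │  └─ G
   │     ├─ A
   │     │  └─ G
   │     │     ├─ A
   │     │     │  └─ G
   │     │     │     ├─ G
   │     │     │     │  └─ A
   │     │     │     │     └─ T *
   │     │     │     └─ T
   │     │     │        └─ A *
   │     │     ├─ C
   │     │     │  ├─ A
   │     │     │  │  ├─ G *
   │     │     │  │  └─ T
   │     │     │  │     └─ A
   │     │     │  │        └─ A *
   │     │     │  └─ T
   │     │     │     └─ T *
   │     │     ├─ G *
   │     │     └─ T
   │     │        └─ T *
   │     └─ G
   │        └─ G
   │           └─ T
   │              └─ A
   │                 └─ A *
   └─ G
      └─ C
         └─ A
            ├─ A
            │  └─ A *
            └─ G *
Counting every labelled node above: 34.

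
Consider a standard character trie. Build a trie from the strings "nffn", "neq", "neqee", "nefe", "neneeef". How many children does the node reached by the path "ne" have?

3

Follow the path "ne" to its node, then look at its outgoing edges.
Characters that immediately follow "ne" among the stored strings: {f, n, q}.
That node has 3 child edges.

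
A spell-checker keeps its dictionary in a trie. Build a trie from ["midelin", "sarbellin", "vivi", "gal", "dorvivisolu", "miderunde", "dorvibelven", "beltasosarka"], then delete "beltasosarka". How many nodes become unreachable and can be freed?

Walk "beltasosarka" from the leaf back toward the root, removing each node that no remaining word uses.
No other word shares any prefix with "beltasosarka", so all 12 of its nodes go.
Nodes removed: 12

12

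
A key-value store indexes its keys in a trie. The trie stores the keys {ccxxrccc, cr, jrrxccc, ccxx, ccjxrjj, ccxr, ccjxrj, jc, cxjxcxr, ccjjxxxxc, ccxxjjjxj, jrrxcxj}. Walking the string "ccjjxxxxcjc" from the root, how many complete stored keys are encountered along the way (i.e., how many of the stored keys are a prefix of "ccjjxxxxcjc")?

1

Walk "ccjjxxxxcjc" from the root; an end-of-word marker is hit whenever a stored word is a prefix of "ccjjxxxxcjc".
Prefixes of the query that are stored words: "ccjjxxxxc"
Count: 1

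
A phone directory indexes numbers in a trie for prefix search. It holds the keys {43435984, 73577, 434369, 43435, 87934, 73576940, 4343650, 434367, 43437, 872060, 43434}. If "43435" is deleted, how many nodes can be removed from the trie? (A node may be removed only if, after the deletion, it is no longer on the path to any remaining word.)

A node on "43435"'s path can go only if nothing else ends at it or branches off below it.
Every node on "43435" is still needed (e.g. by "43435984"), so nothing is freed.
Nodes removed: 0

0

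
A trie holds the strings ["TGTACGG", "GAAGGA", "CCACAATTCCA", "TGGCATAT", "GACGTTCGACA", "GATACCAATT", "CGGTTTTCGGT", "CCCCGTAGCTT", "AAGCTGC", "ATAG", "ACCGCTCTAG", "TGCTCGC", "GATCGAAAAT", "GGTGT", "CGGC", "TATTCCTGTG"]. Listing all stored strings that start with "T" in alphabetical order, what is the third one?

TGGCATAT

DFS of the "T" subtree visits, in order: "TATTCCTGTG", "TGCTCGC", "TGGCATAT", "TGTACGG"
The 3rd is TGGCATAT.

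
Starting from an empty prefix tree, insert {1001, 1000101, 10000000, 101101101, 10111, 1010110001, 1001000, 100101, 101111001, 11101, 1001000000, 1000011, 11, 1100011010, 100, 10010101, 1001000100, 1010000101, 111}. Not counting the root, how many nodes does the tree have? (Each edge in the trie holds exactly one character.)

63

Insert word by word; a character creates a node only if that edge doesn't already exist:
  "1001" → 4 new (1, 0, 0, 1)
  "1000101" → prefix "100" already present; 4 new (0, 1, 0, 1)
  "10000000" → prefix "1000" already present; 4 new (0, 0, 0, 0)
  "101101101" → prefix "10" already present; 7 new (1, 1, 0, 1, 1, 0, 1)
  "10111" → prefix "1011" already present; 1 new (1)
  "1010110001" → prefix "101" already present; 7 new (0, 1, 1, 0, 0, 0, 1)
  "1001000" → prefix "1001" already present; 3 new (0, 0, 0)
  "100101" → prefix "10010" already present; 1 new (1)
  "101111001" → prefix "10111" already present; 4 new (1, 0, 0, 1)
  "11101" → prefix "1" already present; 4 new (1, 1, 0, 1)
  "1001000000" → prefix "1001000" already present; 3 new (0, 0, 0)
  "1000011" → prefix "10000" already present; 2 new (1, 1)
  "11" → prefix "11" already present; 0 new (none)
  "1100011010" → prefix "11" already present; 8 new (0, 0, 0, 1, 1, 0, 1, 0)
  "100" → prefix "100" already present; 0 new (none)
  "10010101" → prefix "100101" already present; 2 new (0, 1)
  "1001000100" → prefix "1001000" already present; 3 new (1, 0, 0)
  "1010000101" → prefix "1010" already present; 6 new (0, 0, 0, 1, 0, 1)
  "111" → prefix "111" already present; 0 new (none)
Total nodes = 4 + 4 + 4 + 7 + 1 + 7 + 3 + 1 + 4 + 4 + 3 + 2 + 0 + 8 + 0 + 2 + 3 + 6 + 0 = 63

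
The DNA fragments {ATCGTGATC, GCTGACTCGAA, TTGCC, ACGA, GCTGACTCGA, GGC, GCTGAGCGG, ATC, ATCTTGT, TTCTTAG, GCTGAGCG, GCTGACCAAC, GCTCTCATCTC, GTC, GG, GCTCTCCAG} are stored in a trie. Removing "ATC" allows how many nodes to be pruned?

0

A node on "ATC"'s path can go only if nothing else ends at it or branches off below it.
Every node on "ATC" is still needed (e.g. by "ATCGTGATC"), so nothing is freed.
Nodes removed: 0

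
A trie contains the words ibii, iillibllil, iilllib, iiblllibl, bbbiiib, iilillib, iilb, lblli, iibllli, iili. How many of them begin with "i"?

8

Filter for entries beginning with "i":
Words under "i": ibii, iibllli, iiblllibl, iilb, iili, iilillib, iillibllil, iilllib
Count: 8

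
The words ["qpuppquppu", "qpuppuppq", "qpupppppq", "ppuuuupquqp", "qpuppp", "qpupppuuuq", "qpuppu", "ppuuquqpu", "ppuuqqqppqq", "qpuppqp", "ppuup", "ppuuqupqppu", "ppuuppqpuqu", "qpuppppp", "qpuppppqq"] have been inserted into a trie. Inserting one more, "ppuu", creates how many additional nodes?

"ppuu" is already a full path in the trie; only an end-marker is added.
No new nodes are needed: 0.

0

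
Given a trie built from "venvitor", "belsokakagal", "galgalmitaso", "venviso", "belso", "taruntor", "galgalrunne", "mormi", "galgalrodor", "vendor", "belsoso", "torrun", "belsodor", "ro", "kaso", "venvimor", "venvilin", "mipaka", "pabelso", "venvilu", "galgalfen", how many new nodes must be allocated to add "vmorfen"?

6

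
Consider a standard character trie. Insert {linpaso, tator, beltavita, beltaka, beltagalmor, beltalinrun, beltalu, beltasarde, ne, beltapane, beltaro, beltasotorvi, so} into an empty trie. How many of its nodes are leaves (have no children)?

A leaf is a node with no children — equivalently, the end of a word that is not a proper prefix of any other stored word.
Those words: "beltagalmor", "beltaka", "beltalinrun", "beltalu", "beltapane", "beltaro", "beltasarde", "beltasotorvi", "beltavita", "linpaso", "ne", "so", "tator"
Leaf count: 13

13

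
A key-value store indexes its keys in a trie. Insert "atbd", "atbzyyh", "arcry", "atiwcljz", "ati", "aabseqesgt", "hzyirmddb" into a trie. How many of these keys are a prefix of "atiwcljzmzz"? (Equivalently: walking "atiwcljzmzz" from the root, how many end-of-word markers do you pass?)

Traverse "atiwcljzmzz" character by character; count nodes along the way that are marked as word ends.
Prefixes of the query that are stored words: "ati", "atiwcljz"
Count: 2

2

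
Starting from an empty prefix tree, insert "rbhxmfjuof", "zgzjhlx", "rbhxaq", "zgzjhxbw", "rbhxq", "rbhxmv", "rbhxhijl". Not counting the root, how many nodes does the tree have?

Trace insertions, counting only characters that open a new branch:
  "rbhxmfjuof" → 10 new (r, b, h, x, m, f, j, u, o, f)
  "zgzjhlx" → 7 new (z, g, z, j, h, l, x)
  "rbhxaq" → prefix "rbhx" already present; 2 new (a, q)
  "zgzjhxbw" → prefix "zgzjh" already present; 3 new (x, b, w)
  "rbhxq" → prefix "rbhx" already present; 1 new (q)
  "rbhxmv" → prefix "rbhxm" already present; 1 new (v)
  "rbhxhijl" → prefix "rbhx" already present; 4 new (h, i, j, l)
Total nodes = 10 + 7 + 2 + 3 + 1 + 1 + 4 = 28

28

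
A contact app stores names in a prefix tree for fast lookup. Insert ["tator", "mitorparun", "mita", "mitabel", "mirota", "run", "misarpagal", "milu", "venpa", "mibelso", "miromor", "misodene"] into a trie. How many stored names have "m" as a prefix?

9

Filter for entries beginning with "m":
Matches: "mibelso", "milu", "miromor", "mirota", "misarpagal", "misodene", "mita", "mitabel", "mitorparun"
Count: 9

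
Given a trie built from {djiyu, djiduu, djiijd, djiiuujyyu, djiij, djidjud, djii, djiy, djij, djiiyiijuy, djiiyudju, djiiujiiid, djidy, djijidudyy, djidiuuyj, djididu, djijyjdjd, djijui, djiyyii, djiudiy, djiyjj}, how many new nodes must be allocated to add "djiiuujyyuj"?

1

"djiiuujyyu" is already a path in the trie; the remaining "j" must be added.
So 11 − 10 = 1 new nodes.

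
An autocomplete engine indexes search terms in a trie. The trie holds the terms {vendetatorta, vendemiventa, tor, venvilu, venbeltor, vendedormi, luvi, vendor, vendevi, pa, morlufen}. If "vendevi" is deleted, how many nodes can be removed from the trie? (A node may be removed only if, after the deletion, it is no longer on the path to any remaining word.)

2

Walk "vendevi" from the leaf back toward the root, removing each node that no remaining word uses.
The suffix "vi" (2 nodes) is used only by "vendevi"; the node for "vende" still has the child "t", so pruning stops there.
Nodes removed: 2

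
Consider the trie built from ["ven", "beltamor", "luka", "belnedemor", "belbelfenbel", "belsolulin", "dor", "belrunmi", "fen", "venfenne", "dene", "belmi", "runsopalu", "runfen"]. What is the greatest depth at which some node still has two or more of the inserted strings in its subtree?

3

Look for the deepest trie node that still has at least two words in its subtree.
e.g. "belbelfenbel" and "belmi" share the prefix "bel" of length 3; no pair shares a longer one.
Longest shared-prefix length: 3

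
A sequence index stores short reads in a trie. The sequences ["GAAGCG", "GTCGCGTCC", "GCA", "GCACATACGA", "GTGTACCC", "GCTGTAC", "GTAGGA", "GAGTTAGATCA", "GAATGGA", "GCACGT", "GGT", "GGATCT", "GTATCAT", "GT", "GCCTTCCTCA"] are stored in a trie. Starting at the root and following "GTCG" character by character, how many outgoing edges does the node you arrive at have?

1

The children of the "GTCG" node are the distinct next characters among strings starting with "GTCG".
Distinct next characters after "GTCG": C.
That node has 1 child edge.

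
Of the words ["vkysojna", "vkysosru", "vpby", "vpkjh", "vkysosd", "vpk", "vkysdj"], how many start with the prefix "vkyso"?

3

Filter for entries beginning with "vkyso":
Words under "vkyso": vkysojna, vkysosd, vkysosru
Count: 3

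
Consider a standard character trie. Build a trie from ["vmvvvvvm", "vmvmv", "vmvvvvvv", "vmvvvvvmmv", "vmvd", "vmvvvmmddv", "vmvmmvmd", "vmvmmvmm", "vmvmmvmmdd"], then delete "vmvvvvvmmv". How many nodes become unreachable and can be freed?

2

A node on "vmvvvvvmmv"'s path can go only if nothing else ends at it or branches off below it.
The suffix "mv" (2 nodes) is used only by "vmvvvvvmmv"; "vmvvvvvm" is itself a stored word, so pruning stops there.
Nodes removed: 2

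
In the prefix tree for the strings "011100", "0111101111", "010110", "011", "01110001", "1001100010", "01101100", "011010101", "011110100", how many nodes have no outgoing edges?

7

A leaf is a node with no children — equivalently, the end of a word that is not a proper prefix of any other stored word.
Those words: "010110", "011010101", "01101100", "01110001", "011110100", "0111101111", "1001100010"
Leaf count: 7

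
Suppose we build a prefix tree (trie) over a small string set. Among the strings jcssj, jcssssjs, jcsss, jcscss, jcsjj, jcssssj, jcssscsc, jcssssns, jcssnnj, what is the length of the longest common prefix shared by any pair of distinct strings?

The deepest shared node is where two words last agree before diverging.
e.g. "jcssssj" and "jcssssjs" share the prefix "jcssssj" of length 7; no pair shares a longer one.
Longest shared-prefix length: 7

7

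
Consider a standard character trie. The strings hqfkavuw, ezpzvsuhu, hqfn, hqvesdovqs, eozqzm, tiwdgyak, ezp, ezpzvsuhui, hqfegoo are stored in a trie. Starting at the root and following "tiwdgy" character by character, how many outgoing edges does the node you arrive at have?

Walk "tiwdgy" from the root, arriving at one node.
Distinct next characters after "tiwdgy": a.
That node has 1 child edge.

1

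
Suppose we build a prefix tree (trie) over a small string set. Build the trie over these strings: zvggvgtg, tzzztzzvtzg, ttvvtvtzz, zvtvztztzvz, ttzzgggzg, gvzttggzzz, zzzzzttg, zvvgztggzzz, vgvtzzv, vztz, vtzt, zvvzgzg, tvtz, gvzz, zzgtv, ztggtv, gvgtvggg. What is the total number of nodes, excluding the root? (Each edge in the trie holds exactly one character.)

Count nodes per top-level branch (shared prefixes stored once):
  'g'-branch (gvgtvggg, gvzttggzzz, gvzz): 17 nodes
  't'-branch (ttvvtvtzz, ttzzgggzg, tvtz, tzzztzzvtzg): 29 nodes
  'v'-branch (vgvtzzv, vtzt, vztz): 13 nodes
  'z'-branch (ztggtv, zvggvgtg, zvtvztztzvz, zvvgztggzzz, zvvzgzg, zzgtv, zzzzzttg): 45 nodes
Sum: 104

104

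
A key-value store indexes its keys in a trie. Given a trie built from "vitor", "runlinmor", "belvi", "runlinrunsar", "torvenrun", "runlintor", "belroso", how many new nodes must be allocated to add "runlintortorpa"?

5

Walking "runlintortorpa" from the root, the first 9 characters ("runlintor") follow existing edges; "t" is the first miss.
New nodes needed: |"runlintortorpa"| − 9 = 14 − 9 = 5.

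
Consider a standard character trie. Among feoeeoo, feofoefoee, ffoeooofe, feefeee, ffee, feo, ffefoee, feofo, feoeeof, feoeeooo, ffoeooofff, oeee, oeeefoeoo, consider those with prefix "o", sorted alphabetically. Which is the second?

oeeefoeoo

DFS of the "o" subtree visits, in order: "oeee", "oeeefoeoo"
The 2nd is oeeefoeoo.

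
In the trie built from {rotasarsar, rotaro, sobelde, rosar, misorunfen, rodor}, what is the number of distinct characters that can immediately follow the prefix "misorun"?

1

The children of the "misorun" node are the distinct next characters among strings starting with "misorun".
Characters that immediately follow "misorun" among the stored strings: {f}.
That node has 1 child edge.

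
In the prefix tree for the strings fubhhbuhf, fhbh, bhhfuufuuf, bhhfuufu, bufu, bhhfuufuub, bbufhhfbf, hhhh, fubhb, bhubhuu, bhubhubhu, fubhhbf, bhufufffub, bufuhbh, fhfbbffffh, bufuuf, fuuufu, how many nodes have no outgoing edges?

A leaf is a node with no children — equivalently, the end of a word that is not a proper prefix of any other stored word.
Those words: "bbufhhfbf", "bhhfuufuub", "bhhfuufuuf", "bhubhubhu", "bhubhuu", "bhufufffub", "bufuhbh", "bufuuf", "fhbh", "fhfbbffffh", "fubhb", "fubhhbf", "fubhhbuhf", "fuuufu", "hhhh"
Leaf count: 15

15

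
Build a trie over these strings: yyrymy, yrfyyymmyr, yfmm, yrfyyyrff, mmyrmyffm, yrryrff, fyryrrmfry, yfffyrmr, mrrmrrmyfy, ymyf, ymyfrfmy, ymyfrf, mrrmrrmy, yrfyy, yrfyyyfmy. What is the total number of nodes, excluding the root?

70

Count nodes per top-level branch (shared prefixes stored once):
  'f'-branch (fyryrrmfry): 10 nodes
  'm'-branch (mmyrmyffm, mrrmrrmy, mrrmrrmyfy): 18 nodes
  'y'-branch (yfffyrmr, yfmm, ymyf, ymyfrf, ymyfrfmy, yrfyy, yrfyyyfmy, yrfyyymmyr, yrfyyyrff, yrryrff, yyrymy): 42 nodes
Sum: 70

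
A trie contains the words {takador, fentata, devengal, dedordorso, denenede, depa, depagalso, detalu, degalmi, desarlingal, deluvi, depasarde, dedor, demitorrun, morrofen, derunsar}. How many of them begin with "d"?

Traverse to the node for "d", then collect every word in that subtree.
Matches: "dedor", "dedordorso", "degalmi", "deluvi", "demitorrun", "denenede", "depa", "depagalso", "depasarde", "derunsar", "desarlingal", "detalu", "devengal"
Count: 13

13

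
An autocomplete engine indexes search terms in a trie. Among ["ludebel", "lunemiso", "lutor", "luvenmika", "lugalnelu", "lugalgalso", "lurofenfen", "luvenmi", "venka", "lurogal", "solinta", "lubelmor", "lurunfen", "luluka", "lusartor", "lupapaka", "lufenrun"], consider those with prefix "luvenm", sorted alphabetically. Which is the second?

luvenmika

Filter for "luvenm…" and sort: "luvenmi", "luvenmika"
The 2nd is luvenmika.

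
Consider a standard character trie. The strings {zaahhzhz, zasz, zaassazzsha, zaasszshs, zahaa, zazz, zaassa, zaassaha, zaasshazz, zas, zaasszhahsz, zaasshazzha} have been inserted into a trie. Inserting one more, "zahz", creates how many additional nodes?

1

The longest prefix of "zahz" already in the trie is "zah" (length 3).
Each of the 1 remaining characters creates one node.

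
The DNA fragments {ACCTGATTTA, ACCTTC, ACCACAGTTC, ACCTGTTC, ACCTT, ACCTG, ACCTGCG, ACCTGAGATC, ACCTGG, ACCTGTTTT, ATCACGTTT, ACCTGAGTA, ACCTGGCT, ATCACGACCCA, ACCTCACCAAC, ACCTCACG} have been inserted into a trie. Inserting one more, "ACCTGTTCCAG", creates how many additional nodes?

"ACCTGTTC" is already a path in the trie; the remaining "CAG" must be added.
Each of the 3 remaining characters creates one node.

3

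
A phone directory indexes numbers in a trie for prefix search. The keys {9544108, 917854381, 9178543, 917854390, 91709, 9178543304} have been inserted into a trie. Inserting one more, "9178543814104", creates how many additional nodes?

4

"917854381" is already a path in the trie; the remaining "4104" must be added.
New nodes needed: |"9178543814104"| − 9 = 13 − 9 = 4.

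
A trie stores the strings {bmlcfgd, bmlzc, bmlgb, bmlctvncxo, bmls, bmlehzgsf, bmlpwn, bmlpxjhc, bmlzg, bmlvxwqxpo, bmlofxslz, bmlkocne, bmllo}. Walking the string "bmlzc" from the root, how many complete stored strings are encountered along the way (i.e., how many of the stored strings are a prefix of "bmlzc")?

Walk "bmlzc" from the root; an end-of-word marker is hit whenever a stored word is a prefix of "bmlzc".
Prefixes of the query that are stored words: "bmlzc"
Count: 1

1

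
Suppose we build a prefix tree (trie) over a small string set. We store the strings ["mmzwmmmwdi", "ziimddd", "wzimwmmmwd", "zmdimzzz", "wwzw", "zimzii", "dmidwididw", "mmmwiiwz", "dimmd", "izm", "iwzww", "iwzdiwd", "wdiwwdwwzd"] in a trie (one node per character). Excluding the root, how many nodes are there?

Insert word by word; a character creates a node only if that edge doesn't already exist:
  "mmzwmmmwdi" → 10 new (m, m, z, w, m, m, m, w, d, i)
  "ziimddd" → 7 new (z, i, i, m, d, d, d)
  "wzimwmmmwd" → 10 new (w, z, i, m, w, m, m, m, w, d)
  "zmdimzzz" → prefix "z" already present; 7 new (m, d, i, m, z, z, z)
  "wwzw" → prefix "w" already present; 3 new (w, z, w)
  "zimzii" → prefix "zi" already present; 4 new (m, z, i, i)
  "dmidwididw" → 10 new (d, m, i, d, w, i, d, i, d, w)
  "mmmwiiwz" → prefix "mm" already present; 6 new (m, w, i, i, w, z)
  "dimmd" → prefix "d" already present; 4 new (i, m, m, d)
  "izm" → 3 new (i, z, m)
  "iwzww" → prefix "i" already present; 4 new (w, z, w, w)
  "iwzdiwd" → prefix "iwz" already present; 4 new (d, i, w, d)
  "wdiwwdwwzd" → prefix "w" already present; 9 new (d, i, w, w, d, w, w, z, d)
Total nodes = 10 + 7 + 10 + 7 + 3 + 4 + 10 + 6 + 4 + 3 + 4 + 4 + 9 = 81

81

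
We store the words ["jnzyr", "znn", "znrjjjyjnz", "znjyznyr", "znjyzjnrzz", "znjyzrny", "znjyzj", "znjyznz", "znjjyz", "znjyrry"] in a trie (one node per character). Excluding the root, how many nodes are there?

Insert word by word; a character creates a node only if that edge doesn't already exist:
  "jnzyr" → 5 new (j, n, z, y, r)
  "znn" → 3 new (z, n, n)
  "znrjjjyjnz" → prefix "zn" already present; 8 new (r, j, j, j, y, j, n, z)
  "znjyznyr" → prefix "zn" already present; 6 new (j, y, z, n, y, r)
  "znjyzjnrzz" → prefix "znjyz" already present; 5 new (j, n, r, z, z)
  "znjyzrny" → prefix "znjyz" already present; 3 new (r, n, y)
  "znjyzj" → prefix "znjyzj" already present; 0 new (none)
  "znjyznz" → prefix "znjyzn" already present; 1 new (z)
  "znjjyz" → prefix "znj" already present; 3 new (j, y, z)
  "znjyrry" → prefix "znjy" already present; 3 new (r, r, y)
Total nodes = 5 + 3 + 8 + 6 + 5 + 3 + 0 + 1 + 3 + 3 = 37

37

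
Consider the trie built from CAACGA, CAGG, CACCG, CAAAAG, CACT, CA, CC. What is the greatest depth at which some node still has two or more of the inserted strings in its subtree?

The deepest shared node is where two words last agree before diverging.
"CAAAAG" and "CAACGA" agree on "CAA" (3 characters) before diverging; nothing deeper is shared.
Longest shared-prefix length: 3

3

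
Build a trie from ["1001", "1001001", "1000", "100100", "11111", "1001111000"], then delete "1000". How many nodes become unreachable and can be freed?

After clearing the end-marker at "1000", prune upward until reaching a node still needed by another word.
The suffix "0" (1 node) is used only by "1000"; the node for "100" still has the child "1", so pruning stops there.
Nodes removed: 1

1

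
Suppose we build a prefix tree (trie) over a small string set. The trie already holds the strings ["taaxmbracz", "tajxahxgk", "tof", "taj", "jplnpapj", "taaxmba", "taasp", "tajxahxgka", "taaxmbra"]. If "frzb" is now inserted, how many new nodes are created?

4

No existing word starts with "f", so every character of "frzb" needs a new node.
4 − 0 = 4 new nodes.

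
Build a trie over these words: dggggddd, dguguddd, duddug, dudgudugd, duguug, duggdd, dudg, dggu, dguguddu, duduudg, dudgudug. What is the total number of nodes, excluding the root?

38

Count nodes per top-level branch (shared prefixes stored once):
  'd'-branch (dggggddd, dggu, dguguddd, dguguddu, duddug, dudg, dudgudug, dudgudugd, duduudg, duggdd, duguug): 38 nodes
Sum: 38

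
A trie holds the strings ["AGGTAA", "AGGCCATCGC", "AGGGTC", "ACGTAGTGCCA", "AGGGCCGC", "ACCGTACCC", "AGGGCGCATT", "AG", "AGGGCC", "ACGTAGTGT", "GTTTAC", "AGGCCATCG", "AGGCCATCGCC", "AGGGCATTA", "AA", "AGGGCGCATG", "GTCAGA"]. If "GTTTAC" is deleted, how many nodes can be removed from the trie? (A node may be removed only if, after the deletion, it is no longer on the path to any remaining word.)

4

A node on "GTTTAC"'s path can go only if nothing else ends at it or branches off below it.
The suffix "TTAC" (4 nodes) is used only by "GTTTAC"; the node for "GT" still has the child "C", so pruning stops there.
Nodes removed: 4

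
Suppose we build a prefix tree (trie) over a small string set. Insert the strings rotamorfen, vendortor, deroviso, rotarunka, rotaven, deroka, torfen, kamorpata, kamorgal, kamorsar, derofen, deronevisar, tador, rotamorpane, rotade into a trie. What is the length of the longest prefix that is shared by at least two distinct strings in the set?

The deepest shared node is where two words last agree before diverging.
e.g. "rotamorfen" and "rotamorpane" share the prefix "rotamor" of length 7; no pair shares a longer one.
Longest shared-prefix length: 7

7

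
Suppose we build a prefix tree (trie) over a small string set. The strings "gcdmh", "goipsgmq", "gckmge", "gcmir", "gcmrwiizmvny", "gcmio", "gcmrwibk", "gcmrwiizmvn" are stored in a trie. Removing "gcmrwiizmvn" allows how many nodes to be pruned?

0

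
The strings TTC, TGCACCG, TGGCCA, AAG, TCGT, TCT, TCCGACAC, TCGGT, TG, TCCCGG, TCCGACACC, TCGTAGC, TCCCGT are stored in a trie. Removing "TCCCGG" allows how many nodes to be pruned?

1

After clearing the end-marker at "TCCCGG", prune upward until reaching a node still needed by another word.
The suffix "G" (1 node) is used only by "TCCCGG"; the node for "TCCCG" still has the child "T", so pruning stops there.
Nodes removed: 1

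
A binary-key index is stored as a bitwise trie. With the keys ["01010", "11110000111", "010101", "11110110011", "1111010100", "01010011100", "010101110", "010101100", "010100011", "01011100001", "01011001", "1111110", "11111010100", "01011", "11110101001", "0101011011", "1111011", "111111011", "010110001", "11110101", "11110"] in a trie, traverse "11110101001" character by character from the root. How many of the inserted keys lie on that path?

Check each prefix of "11110101001" against the stored set — each match is an end-marker on the path.
Prefixes of the query that are stored words: "11110", "11110101", "1111010100", "11110101001"
Count: 4

4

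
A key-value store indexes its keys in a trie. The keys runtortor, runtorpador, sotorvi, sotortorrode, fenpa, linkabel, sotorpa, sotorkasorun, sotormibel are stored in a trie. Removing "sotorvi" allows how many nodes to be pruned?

2

After clearing the end-marker at "sotorvi", prune upward until reaching a node still needed by another word.
The suffix "vi" (2 nodes) is used only by "sotorvi"; the node for "sotor" still has the child "t", so pruning stops there.
Nodes removed: 2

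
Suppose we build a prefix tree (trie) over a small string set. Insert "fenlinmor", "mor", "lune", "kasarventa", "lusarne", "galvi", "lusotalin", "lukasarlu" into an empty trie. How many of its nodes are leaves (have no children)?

8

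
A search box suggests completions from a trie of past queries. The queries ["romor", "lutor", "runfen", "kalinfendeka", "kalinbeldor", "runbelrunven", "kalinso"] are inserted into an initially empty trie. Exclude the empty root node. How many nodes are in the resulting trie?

44

Insert word by word; a character creates a node only if that edge doesn't already exist:
  "romor" → 5 new (r, o, m, o, r)
  "lutor" → 5 new (l, u, t, o, r)
  "runfen" → prefix "r" already present; 5 new (u, n, f, e, n)
  "kalinfendeka" → 12 new (k, a, l, i, n, f, e, n, d, e, k, a)
  "kalinbeldor" → prefix "kalin" already present; 6 new (b, e, l, d, o, r)
  "runbelrunven" → prefix "run" already present; 9 new (b, e, l, r, u, n, v, e, n)
  "kalinso" → prefix "kalin" already present; 2 new (s, o)
Total nodes = 5 + 5 + 5 + 12 + 6 + 9 + 2 = 44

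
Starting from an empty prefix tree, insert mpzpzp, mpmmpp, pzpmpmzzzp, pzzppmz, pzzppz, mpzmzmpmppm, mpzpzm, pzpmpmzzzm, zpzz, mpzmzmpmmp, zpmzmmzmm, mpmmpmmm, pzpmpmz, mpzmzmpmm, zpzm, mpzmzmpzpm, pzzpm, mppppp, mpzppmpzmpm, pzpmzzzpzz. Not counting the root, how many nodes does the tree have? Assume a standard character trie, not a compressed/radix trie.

74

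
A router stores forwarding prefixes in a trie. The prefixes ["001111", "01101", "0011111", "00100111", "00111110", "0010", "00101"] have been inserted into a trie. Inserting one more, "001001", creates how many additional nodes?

0

Every character of "001001" already lies on an existing path (it is a prefix of some stored word).
No new nodes are needed: 0.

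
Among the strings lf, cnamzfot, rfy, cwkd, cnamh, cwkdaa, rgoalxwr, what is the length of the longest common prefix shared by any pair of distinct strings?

4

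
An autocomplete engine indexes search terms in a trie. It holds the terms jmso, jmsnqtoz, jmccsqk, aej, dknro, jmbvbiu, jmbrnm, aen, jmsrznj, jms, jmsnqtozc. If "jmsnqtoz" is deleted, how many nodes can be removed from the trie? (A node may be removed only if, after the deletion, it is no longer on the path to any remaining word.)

0

Walk "jmsnqtoz" from the leaf back toward the root, removing each node that no remaining word uses.
Every node on "jmsnqtoz" is still needed (e.g. by "jmsnqtozc"), so nothing is freed.
Nodes removed: 0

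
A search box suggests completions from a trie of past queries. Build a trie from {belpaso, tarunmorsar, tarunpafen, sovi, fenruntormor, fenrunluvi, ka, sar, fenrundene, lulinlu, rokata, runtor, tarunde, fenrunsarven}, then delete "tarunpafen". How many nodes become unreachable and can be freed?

A node on "tarunpafen"'s path can go only if nothing else ends at it or branches off below it.
The suffix "pafen" (5 nodes) is used only by "tarunpafen"; the node for "tarun" still has the child "m", so pruning stops there.
Nodes removed: 5

5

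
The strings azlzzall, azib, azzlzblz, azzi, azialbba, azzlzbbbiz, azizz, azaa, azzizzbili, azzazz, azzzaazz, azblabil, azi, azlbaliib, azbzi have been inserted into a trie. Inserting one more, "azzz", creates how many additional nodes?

0

Every character of "azzz" already lies on an existing path (it is a prefix of some stored word).
No new nodes are needed: 0.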